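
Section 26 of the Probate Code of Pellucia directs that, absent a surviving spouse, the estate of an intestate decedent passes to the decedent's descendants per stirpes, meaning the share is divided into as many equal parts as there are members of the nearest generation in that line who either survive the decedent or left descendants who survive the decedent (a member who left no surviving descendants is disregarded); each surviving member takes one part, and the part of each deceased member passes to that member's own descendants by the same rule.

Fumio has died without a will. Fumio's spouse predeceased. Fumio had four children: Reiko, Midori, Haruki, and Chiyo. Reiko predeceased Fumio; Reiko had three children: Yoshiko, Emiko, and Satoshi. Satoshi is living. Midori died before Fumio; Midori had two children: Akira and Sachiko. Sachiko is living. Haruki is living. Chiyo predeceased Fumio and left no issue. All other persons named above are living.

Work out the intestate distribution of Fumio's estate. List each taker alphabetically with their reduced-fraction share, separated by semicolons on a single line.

Akira 1/6; Emiko 1/9; Haruki 1/3; Sachiko 1/6; Satoshi 1/9; Yoshiko 1/9

There is no surviving spouse, so the entire estate passes to Fumio's descendants per stirpes.
Chiyo left no surviving issue, so that branch lapses and is disregarded.
The estate is divided into 3 equal shares of 1/3 among Reiko, Midori, Haruki.
Reiko predeceased; the 1/3 allotted to Reiko's branch passes to Reiko's issue by representation.
The 1/3 is divided into 3 equal shares of 1/9 among Yoshiko, Emiko, Satoshi.
Yoshiko is living and takes 1/9.
Emiko is living and takes 1/9.
Satoshi is living and takes 1/9.
Midori predeceased; the 1/3 allotted to Midori's branch passes to Midori's issue by representation.
The 1/3 is divided into 2 equal shares of 1/6 among Akira, Sachiko.
Akira is living and takes 1/6.
Sachiko is living and takes 1/6.
Haruki is living and takes 1/3.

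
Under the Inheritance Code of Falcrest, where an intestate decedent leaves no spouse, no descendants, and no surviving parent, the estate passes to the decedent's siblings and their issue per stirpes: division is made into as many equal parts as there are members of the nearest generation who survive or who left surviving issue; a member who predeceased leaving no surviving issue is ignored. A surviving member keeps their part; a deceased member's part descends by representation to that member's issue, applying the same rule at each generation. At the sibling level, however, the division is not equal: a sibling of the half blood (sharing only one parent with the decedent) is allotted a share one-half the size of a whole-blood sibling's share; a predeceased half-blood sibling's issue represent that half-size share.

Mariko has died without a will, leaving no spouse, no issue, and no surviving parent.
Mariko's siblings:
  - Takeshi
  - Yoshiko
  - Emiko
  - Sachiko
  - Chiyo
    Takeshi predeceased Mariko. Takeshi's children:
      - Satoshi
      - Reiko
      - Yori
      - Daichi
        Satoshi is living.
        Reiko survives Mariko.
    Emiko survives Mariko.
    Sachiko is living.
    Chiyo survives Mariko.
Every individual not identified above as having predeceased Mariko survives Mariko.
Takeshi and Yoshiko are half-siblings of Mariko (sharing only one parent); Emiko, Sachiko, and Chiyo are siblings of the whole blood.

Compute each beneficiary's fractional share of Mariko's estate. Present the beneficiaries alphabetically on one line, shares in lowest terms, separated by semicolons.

No spouse, descendants, or parent survives, so the estate passes to Mariko's siblings per stirpes.
Half-blood siblings count for one-half the weight of whole-blood siblings at the initial division.
Dividing 1 in proportion to weights (total weight 4): Takeshi (weight 1/2) → 1/8; Yoshiko (weight 1/2) → 1/8; Emiko (weight 1) → 1/4; Sachiko (weight 1) → 1/4; Chiyo (weight 1) → 1/4.
Takeshi predeceased; the 1/8 allotted to Takeshi's branch passes to Takeshi's issue by representation.
The 1/8 is divided into 4 equal shares of 1/32 among Satoshi, Reiko, Yori, Daichi.
Satoshi is living and takes 1/32.
Reiko is living and takes 1/32.
Yori is living and takes 1/32.
Daichi is living and takes 1/32.
Yoshiko is living and takes 1/8.
Emiko is living and takes 1/4.
Sachiko is living and takes 1/4.
Chiyo is living and takes 1/4.

Chiyo 1/4; Daichi 1/32; Emiko 1/4; Reiko 1/32; Sachiko 1/4; Satoshi 1/32; Yori 1/32; Yoshiko 1/8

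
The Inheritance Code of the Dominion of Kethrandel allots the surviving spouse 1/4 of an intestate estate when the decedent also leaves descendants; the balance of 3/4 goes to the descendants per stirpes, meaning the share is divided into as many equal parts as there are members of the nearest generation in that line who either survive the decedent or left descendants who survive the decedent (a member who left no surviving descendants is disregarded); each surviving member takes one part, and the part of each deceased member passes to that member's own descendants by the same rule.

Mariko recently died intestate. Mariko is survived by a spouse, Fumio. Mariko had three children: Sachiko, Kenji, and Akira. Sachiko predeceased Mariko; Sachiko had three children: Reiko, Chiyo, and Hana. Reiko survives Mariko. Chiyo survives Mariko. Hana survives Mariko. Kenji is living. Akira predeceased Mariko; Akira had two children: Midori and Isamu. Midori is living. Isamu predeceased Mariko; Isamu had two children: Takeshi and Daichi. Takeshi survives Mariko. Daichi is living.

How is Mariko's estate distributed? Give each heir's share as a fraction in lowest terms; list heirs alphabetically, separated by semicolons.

Fumio, as surviving spouse, takes 1/4.
The remaining 3/4 passes to Mariko's descendants per stirpes.
The 3/4 is divided into 3 equal shares of 1/4 among Sachiko, Kenji, Akira.
Sachiko predeceased; the 1/4 allotted to Sachiko's branch passes to Sachiko's issue by representation.
The 1/4 is divided into 3 equal shares of 1/12 among Reiko, Chiyo, Hana.
Reiko is living and takes 1/12.
Chiyo is living and takes 1/12.
Hana is living and takes 1/12.
Kenji is living and takes 1/4.
Akira predeceased; the 1/4 allotted to Akira's branch passes to Akira's issue by representation.
The 1/4 is divided into 2 equal shares of 1/8 among Midori, Isamu.
Midori is living and takes 1/8.
Isamu predeceased; the 1/8 allotted to Isamu's branch passes to Isamu's issue by representation.
The 1/8 is divided into 2 equal shares of 1/16 among Takeshi, Daichi.
Takeshi is living and takes 1/16.
Daichi is living and takes 1/16.

Chiyo 1/12; Daichi 1/16; Fumio 1/4; Hana 1/12; Kenji 1/4; Midori 1/8; Reiko 1/12; Takeshi 1/16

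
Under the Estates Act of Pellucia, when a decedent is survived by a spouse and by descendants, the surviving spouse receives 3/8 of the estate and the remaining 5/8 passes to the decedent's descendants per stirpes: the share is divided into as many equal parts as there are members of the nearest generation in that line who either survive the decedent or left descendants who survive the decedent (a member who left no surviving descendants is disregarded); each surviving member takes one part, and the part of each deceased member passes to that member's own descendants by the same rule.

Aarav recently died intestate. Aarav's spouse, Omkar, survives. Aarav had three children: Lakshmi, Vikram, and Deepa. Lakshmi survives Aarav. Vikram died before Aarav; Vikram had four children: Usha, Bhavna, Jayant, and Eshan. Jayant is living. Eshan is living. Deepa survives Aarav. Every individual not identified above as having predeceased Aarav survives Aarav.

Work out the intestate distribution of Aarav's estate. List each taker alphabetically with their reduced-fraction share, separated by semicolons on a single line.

Bhavna 5/96; Deepa 5/24; Eshan 5/96; Jayant 5/96; Lakshmi 5/24; Omkar 3/8; Usha 5/96

Omkar, as surviving spouse, takes 3/8.
The remaining 5/8 passes to Aarav's descendants per stirpes.
The 5/8 is divided into 3 equal shares of 5/24 among Lakshmi, Vikram, Deepa.
Lakshmi is living and takes 5/24.
Vikram predeceased; the 5/24 allotted to Vikram's branch passes to Vikram's issue by representation.
The 5/24 is divided into 4 equal shares of 5/96 among Usha, Bhavna, Jayant, Eshan.
Usha is living and takes 5/96.
Bhavna is living and takes 5/96.
Jayant is living and takes 5/96.
Eshan is living and takes 5/96.
Deepa is living and takes 5/24.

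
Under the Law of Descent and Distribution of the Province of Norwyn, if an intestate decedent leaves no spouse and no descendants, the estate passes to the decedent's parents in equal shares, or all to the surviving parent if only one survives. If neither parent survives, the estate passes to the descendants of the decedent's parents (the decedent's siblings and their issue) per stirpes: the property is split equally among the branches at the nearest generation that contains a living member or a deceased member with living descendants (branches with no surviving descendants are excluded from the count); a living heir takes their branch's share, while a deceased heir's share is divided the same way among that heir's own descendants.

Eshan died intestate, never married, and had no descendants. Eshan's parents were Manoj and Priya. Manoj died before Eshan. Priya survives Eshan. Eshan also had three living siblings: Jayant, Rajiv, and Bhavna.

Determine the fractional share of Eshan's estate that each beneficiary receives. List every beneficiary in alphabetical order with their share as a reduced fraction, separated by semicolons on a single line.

Only one parent, Priya, survives, so Priya takes the entire estate. The siblings take nothing because a surviving parent has priority.

Priya 1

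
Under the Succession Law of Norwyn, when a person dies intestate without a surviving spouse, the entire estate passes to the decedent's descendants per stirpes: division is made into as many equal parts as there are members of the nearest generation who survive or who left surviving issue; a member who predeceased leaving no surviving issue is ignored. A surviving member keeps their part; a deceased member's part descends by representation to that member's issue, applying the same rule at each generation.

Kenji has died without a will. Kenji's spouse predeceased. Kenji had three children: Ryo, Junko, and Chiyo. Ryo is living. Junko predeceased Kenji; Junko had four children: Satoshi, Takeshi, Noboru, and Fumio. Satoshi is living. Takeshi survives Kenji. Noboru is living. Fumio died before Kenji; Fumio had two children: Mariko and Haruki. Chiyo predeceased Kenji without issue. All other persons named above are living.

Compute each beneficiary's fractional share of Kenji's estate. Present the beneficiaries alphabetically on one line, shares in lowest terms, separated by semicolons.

Haruki 1/16; Mariko 1/16; Noboru 1/8; Ryo 1/2; Satoshi 1/8; Takeshi 1/8

There is no surviving spouse, so the entire estate passes to Kenji's descendants per stirpes.
Chiyo left no surviving issue, so that branch lapses and is disregarded.
The estate is divided into 2 equal shares of 1/2 among Ryo, Junko.
Ryo is living and takes 1/2.
Junko predeceased; the 1/2 allotted to Junko's branch passes to Junko's issue by representation.
The 1/2 is divided into 4 equal shares of 1/8 among Satoshi, Takeshi, Noboru, Fumio.
Satoshi is living and takes 1/8.
Takeshi is living and takes 1/8.
Noboru is living and takes 1/8.
Fumio predeceased; the 1/8 allotted to Fumio's branch passes to Fumio's issue by representation.
The 1/8 is divided into 2 equal shares of 1/16 among Mariko, Haruki.
Mariko is living and takes 1/16.
Haruki is living and takes 1/16.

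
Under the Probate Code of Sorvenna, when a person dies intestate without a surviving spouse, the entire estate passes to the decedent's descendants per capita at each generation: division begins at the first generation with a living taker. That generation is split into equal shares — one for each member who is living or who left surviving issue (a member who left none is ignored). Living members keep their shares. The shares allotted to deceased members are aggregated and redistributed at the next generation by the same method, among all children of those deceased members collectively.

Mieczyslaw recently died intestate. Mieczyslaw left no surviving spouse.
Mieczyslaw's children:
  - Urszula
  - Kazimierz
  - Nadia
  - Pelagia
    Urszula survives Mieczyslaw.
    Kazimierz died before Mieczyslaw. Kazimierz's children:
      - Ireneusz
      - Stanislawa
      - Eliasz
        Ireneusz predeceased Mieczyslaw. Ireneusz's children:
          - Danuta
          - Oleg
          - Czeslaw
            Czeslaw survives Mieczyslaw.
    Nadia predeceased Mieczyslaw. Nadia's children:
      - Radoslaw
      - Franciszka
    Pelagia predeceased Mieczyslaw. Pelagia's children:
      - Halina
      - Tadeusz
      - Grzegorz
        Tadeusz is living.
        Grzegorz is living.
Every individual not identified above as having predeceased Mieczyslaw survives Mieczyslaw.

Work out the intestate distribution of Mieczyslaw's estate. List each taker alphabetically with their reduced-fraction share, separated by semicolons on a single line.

Czeslaw 1/32; Danuta 1/32; Eliasz 3/32; Franciszka 3/32; Grzegorz 3/32; Halina 3/32; Oleg 1/32; Radoslaw 3/32; Stanislawa 3/32; Tadeusz 3/32; Urszula 1/4

There is no surviving spouse, so the entire estate passes to Mieczyslaw's descendants per capita at each generation.
At generation 1 (Urszula, Kazimierz, Nadia, Pelagia) there are 4 shares of (1)/4 = 1/4 each.
Living: Urszula — each takes 1/4.
Deceased: Kazimierz, Nadia, and Pelagia. Their combined 3/4 is pooled and carried to generation 2.
At generation 2 (Ireneusz, Stanislawa, Eliasz, Radoslaw, Franciszka, Halina, Tadeusz, Grzegorz) there are 8 shares of (3/4)/8 = 3/32 each.
Living: Stanislawa, Eliasz, Radoslaw, Franciszka, Halina, Tadeusz, and Grzegorz — each takes 3/32.
Deceased: Ireneusz. That 3/32 share is carried to generation 3.
At generation 3 (Danuta, Oleg, Czeslaw) there are 3 shares of (3/32)/3 = 1/32 each.
Living: Danuta, Oleg, and Czeslaw — each takes 1/32.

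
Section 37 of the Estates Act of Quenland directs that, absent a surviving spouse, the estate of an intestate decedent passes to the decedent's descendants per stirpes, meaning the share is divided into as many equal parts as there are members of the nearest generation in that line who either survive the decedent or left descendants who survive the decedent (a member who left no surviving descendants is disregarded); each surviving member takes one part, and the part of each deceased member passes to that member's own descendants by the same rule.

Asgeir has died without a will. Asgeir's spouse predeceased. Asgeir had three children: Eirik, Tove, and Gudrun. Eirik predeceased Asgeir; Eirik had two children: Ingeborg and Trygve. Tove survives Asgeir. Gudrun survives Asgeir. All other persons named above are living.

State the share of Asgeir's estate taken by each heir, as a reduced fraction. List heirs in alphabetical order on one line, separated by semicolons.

Gudrun 1/3; Ingeborg 1/6; Tove 1/3; Trygve 1/6

There is no surviving spouse, so the entire estate passes to Asgeir's descendants per stirpes.
The estate is divided into 3 equal shares of 1/3 among Eirik, Tove, Gudrun.
Eirik predeceased; the 1/3 allotted to Eirik's branch passes to Eirik's issue by representation.
The 1/3 is divided into 2 equal shares of 1/6 among Ingeborg, Trygve.
Ingeborg is living and takes 1/6.
Trygve is living and takes 1/6.
Tove is living and takes 1/3.
Gudrun is living and takes 1/3.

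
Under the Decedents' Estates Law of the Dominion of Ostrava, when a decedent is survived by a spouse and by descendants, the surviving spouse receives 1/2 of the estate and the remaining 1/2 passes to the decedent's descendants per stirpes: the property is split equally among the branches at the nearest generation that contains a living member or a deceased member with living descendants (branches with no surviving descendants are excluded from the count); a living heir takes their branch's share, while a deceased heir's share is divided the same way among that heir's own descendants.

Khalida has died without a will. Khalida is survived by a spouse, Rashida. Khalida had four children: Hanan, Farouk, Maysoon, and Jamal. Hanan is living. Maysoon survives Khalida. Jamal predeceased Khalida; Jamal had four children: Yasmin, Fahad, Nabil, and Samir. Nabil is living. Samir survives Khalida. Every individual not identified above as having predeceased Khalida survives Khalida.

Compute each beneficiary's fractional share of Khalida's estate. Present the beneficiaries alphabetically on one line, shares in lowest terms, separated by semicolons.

Fahad 1/32; Farouk 1/8; Hanan 1/8; Maysoon 1/8; Nabil 1/32; Rashida 1/2; Samir 1/32; Yasmin 1/32

Rashida, as surviving spouse, takes 1/2.
The remaining 1/2 passes to Khalida's descendants per stirpes.
The 1/2 is divided into 4 equal shares of 1/8 among Hanan, Farouk, Maysoon, Jamal.
Hanan is living and takes 1/8.
Farouk is living and takes 1/8.
Maysoon is living and takes 1/8.
Jamal predeceased; the 1/8 allotted to Jamal's branch passes to Jamal's issue by representation.
The 1/8 is divided into 4 equal shares of 1/32 among Yasmin, Fahad, Nabil, Samir.
Yasmin is living and takes 1/32.
Fahad is living and takes 1/32.
Nabil is living and takes 1/32.
Samir is living and takes 1/32.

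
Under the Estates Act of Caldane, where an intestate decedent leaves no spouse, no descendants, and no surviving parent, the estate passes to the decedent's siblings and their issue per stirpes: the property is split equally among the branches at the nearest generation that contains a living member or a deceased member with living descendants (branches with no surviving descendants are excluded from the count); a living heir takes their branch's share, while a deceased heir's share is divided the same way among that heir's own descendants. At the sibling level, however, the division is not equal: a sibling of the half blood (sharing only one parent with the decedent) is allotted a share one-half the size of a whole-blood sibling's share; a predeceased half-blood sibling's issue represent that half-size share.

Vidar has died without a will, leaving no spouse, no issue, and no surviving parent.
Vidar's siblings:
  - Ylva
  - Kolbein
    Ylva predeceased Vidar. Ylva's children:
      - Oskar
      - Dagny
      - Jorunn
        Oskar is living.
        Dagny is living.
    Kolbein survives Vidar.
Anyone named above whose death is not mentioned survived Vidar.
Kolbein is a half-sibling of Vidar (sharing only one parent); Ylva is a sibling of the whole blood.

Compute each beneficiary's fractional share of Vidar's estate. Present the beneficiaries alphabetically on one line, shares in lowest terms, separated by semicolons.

No spouse, descendants, or parent survives, so the estate passes to Vidar's siblings per stirpes.
Half-blood siblings count for one-half the weight of whole-blood siblings at the initial division.
Dividing 1 in proportion to weights (total weight 3/2): Ylva (weight 1) → 2/3; Kolbein (weight 1/2) → 1/3.
Ylva predeceased; the 2/3 allotted to Ylva's branch passes to Ylva's issue by representation.
The 2/3 is divided into 3 equal shares of 2/9 among Oskar, Dagny, Jorunn.
Oskar is living and takes 2/9.
Dagny is living and takes 2/9.
Jorunn is living and takes 2/9.
Kolbein is living and takes 1/3.

Dagny 2/9; Jorunn 2/9; Kolbein 1/3; Oskar 2/9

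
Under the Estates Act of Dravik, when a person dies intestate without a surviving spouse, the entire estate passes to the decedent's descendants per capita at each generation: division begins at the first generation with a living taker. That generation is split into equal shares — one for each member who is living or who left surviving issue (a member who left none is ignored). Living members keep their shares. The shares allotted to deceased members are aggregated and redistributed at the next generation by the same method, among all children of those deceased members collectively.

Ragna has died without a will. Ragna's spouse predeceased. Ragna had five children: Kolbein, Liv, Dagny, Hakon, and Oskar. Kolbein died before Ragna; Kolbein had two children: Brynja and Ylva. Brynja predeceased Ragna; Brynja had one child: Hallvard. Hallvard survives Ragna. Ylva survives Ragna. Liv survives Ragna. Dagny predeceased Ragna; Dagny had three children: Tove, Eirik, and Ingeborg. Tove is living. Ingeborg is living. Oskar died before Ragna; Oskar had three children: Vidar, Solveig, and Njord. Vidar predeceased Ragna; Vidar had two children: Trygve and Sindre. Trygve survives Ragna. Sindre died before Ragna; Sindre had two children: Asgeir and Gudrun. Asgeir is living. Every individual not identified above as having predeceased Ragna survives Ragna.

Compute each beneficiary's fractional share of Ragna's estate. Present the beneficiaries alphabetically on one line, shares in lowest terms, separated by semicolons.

Asgeir 1/40; Eirik 3/40; Gudrun 1/40; Hakon 1/5; Hallvard 1/20; Ingeborg 3/40; Liv 1/5; Njord 3/40; Solveig 3/40; Tove 3/40; Trygve 1/20; Ylva 3/40

There is no surviving spouse, so the entire estate passes to Ragna's descendants per capita at each generation.
At generation 1 (Kolbein, Liv, Dagny, Hakon, Oskar) there are 5 shares of (1)/5 = 1/5 each.
Living: Liv and Hakon — each takes 1/5.
Deceased: Kolbein, Dagny, and Oskar. Their combined 3/5 is pooled and carried to generation 2.
At generation 2 (Brynja, Ylva, Tove, Eirik, Ingeborg, Vidar, Solveig, Njord) there are 8 shares of (3/5)/8 = 3/40 each.
Living: Ylva, Tove, Eirik, Ingeborg, Solveig, and Njord — each takes 3/40.
Deceased: Brynja and Vidar. Their combined 3/20 is pooled and carried to generation 3.
At generation 3 (Hallvard, Trygve, Sindre) there are 3 shares of (3/20)/3 = 1/20 each.
Living: Hallvard and Trygve — each takes 1/20.
Deceased: Sindre. That 1/20 share is carried to generation 4.
At generation 4 (Asgeir, Gudrun) there are 2 shares of (1/20)/2 = 1/40 each.
Living: Asgeir and Gudrun — each takes 1/40.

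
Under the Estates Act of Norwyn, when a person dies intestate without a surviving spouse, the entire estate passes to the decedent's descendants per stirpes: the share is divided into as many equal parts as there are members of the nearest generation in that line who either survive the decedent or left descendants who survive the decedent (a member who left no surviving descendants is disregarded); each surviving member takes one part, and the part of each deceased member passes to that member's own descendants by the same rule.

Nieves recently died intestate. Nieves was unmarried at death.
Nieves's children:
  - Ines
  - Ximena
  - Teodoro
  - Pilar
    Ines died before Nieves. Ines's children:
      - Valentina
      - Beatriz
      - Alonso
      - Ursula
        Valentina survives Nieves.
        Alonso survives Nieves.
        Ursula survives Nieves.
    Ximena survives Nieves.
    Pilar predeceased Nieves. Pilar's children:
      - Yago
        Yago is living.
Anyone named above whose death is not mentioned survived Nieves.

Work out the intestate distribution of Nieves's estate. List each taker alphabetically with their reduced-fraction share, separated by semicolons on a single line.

Alonso 1/16; Beatriz 1/16; Teodoro 1/4; Ursula 1/16; Valentina 1/16; Ximena 1/4; Yago 1/4

There is no surviving spouse, so the entire estate passes to Nieves's descendants per stirpes.
The estate is divided into 4 equal shares of 1/4 among Ines, Ximena, Teodoro, Pilar.
Ines predeceased; the 1/4 allotted to Ines's branch passes to Ines's issue by representation.
The 1/4 is divided into 4 equal shares of 1/16 among Valentina, Beatriz, Alonso, Ursula.
Valentina is living and takes 1/16.
Beatriz is living and takes 1/16.
Alonso is living and takes 1/16.
Ursula is living and takes 1/16.
Ximena is living and takes 1/4.
Teodoro is living and takes 1/4.
Pilar predeceased; the 1/4 allotted to Pilar's branch passes to Pilar's issue by representation.
Yago is the sole taker at this level and receives the full 1/4.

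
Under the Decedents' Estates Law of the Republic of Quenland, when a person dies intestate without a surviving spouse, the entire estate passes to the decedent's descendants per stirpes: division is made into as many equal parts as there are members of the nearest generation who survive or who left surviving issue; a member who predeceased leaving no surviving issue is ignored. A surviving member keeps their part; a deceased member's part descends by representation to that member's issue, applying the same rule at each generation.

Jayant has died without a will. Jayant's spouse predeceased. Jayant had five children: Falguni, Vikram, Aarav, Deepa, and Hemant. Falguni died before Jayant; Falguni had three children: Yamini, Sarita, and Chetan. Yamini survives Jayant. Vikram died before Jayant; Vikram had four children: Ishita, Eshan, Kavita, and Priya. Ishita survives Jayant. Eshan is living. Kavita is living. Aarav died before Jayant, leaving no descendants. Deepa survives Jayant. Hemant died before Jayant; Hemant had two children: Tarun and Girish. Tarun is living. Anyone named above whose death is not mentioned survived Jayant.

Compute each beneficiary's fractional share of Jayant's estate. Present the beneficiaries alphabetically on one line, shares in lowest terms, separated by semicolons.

There is no surviving spouse, so the entire estate passes to Jayant's descendants per stirpes.
Aarav left no surviving issue, so that branch lapses and is disregarded.
The estate is divided into 4 equal shares of 1/4 among Falguni, Vikram, Deepa, Hemant.
Falguni predeceased; the 1/4 allotted to Falguni's branch passes to Falguni's issue by representation.
The 1/4 is divided into 3 equal shares of 1/12 among Yamini, Sarita, Chetan.
Yamini is living and takes 1/12.
Sarita is living and takes 1/12.
Chetan is living and takes 1/12.
Vikram predeceased; the 1/4 allotted to Vikram's branch passes to Vikram's issue by representation.
The 1/4 is divided into 4 equal shares of 1/16 among Ishita, Eshan, Kavita, Priya.
Ishita is living and takes 1/16.
Eshan is living and takes 1/16.
Kavita is living and takes 1/16.
Priya is living and takes 1/16.
Deepa is living and takes 1/4.
Hemant predeceased; the 1/4 allotted to Hemant's branch passes to Hemant's issue by representation.
The 1/4 is divided into 2 equal shares of 1/8 among Tarun, Girish.
Tarun is living and takes 1/8.
Girish is living and takes 1/8.

Chetan 1/12; Deepa 1/4; Eshan 1/16; Girish 1/8; Ishita 1/16; Kavita 1/16; Priya 1/16; Sarita 1/12; Tarun 1/8; Yamini 1/12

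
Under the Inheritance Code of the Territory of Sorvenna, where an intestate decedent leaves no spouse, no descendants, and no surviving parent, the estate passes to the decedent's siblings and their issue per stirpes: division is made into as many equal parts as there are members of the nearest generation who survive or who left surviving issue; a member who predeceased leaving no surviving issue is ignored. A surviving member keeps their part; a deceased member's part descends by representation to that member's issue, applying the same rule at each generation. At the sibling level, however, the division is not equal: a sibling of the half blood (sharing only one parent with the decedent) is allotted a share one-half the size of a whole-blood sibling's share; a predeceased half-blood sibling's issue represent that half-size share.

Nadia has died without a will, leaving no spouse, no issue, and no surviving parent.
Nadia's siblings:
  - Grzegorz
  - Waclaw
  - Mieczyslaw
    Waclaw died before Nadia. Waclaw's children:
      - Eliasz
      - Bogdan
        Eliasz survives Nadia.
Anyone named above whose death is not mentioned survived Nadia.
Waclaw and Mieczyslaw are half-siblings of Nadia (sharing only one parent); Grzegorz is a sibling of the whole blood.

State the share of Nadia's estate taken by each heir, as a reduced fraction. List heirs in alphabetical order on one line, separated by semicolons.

No spouse, descendants, or parent survives, so the estate passes to Nadia's siblings per stirpes.
Half-blood siblings count for one-half the weight of whole-blood siblings at the initial division.
Dividing 1 in proportion to weights (total weight 2): Grzegorz (weight 1) → 1/2; Waclaw (weight 1/2) → 1/4; Mieczyslaw (weight 1/2) → 1/4.
Grzegorz is living and takes 1/2.
Waclaw predeceased; the 1/4 allotted to Waclaw's branch passes to Waclaw's issue by representation.
The 1/4 is divided into 2 equal shares of 1/8 among Eliasz, Bogdan.
Eliasz is living and takes 1/8.
Bogdan is living and takes 1/8.
Mieczyslaw is living and takes 1/4.

Bogdan 1/8; Eliasz 1/8; Grzegorz 1/2; Mieczyslaw 1/4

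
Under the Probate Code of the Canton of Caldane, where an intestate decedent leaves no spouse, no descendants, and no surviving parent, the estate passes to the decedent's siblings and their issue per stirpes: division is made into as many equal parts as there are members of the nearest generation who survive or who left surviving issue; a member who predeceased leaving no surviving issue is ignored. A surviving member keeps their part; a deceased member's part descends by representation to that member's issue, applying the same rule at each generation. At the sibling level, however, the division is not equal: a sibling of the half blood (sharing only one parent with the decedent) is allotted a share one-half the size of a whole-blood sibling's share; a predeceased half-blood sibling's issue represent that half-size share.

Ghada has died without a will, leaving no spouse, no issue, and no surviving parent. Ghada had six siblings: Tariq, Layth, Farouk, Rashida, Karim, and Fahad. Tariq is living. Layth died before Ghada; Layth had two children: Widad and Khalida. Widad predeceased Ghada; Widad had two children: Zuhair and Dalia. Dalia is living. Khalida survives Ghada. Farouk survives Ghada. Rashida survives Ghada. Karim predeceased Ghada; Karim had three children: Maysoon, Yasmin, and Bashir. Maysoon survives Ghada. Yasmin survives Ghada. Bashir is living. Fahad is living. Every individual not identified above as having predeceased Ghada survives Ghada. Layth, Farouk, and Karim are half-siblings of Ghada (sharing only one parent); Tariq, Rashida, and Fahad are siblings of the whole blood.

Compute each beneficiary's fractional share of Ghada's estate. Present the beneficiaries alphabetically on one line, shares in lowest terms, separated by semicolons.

No spouse, descendants, or parent survives, so the estate passes to Ghada's siblings per stirpes.
Half-blood siblings count for one-half the weight of whole-blood siblings at the initial division.
Dividing 1 in proportion to weights (total weight 9/2): Tariq (weight 1) → 2/9; Layth (weight 1/2) → 1/9; Farouk (weight 1/2) → 1/9; Rashida (weight 1) → 2/9; Karim (weight 1/2) → 1/9; Fahad (weight 1) → 2/9.
Tariq is living and takes 2/9.
Layth predeceased; the 1/9 allotted to Layth's branch passes to Layth's issue by representation.
The 1/9 is divided into 2 equal shares of 1/18 among Widad, Khalida.
Widad predeceased; the 1/18 allotted to Widad's branch passes to Widad's issue by representation.
The 1/18 is divided into 2 equal shares of 1/36 among Zuhair, Dalia.
Zuhair is living and takes 1/36.
Dalia is living and takes 1/36.
Khalida is living and takes 1/18.
Farouk is living and takes 1/9.
Rashida is living and takes 2/9.
Karim predeceased; the 1/9 allotted to Karim's branch passes to Karim's issue by representation.
The 1/9 is divided into 3 equal shares of 1/27 among Maysoon, Yasmin, Bashir.
Maysoon is living and takes 1/27.
Yasmin is living and takes 1/27.
Bashir is living and takes 1/27.
Fahad is living and takes 2/9.

Bashir 1/27; Dalia 1/36; Fahad 2/9; Farouk 1/9; Khalida 1/18; Maysoon 1/27; Rashida 2/9; Tariq 2/9; Yasmin 1/27; Zuhair 1/36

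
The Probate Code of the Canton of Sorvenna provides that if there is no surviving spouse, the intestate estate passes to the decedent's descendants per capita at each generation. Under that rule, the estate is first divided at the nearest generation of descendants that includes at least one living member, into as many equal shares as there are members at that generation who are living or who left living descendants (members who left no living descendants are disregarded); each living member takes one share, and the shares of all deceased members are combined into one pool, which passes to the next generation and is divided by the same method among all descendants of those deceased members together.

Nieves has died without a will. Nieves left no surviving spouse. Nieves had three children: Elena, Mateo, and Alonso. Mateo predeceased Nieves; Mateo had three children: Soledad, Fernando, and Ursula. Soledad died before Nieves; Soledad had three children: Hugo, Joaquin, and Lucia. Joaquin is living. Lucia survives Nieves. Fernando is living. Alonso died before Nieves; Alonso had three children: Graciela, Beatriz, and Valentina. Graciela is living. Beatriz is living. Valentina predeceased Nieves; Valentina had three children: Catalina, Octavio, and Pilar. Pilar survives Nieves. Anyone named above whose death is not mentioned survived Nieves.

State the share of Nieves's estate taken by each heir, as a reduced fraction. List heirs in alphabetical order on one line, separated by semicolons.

There is no surviving spouse, so the entire estate passes to Nieves's descendants per capita at each generation.
At generation 1 (Elena, Mateo, Alonso) there are 3 shares of (1)/3 = 1/3 each.
Living: Elena — each takes 1/3.
Deceased: Mateo and Alonso. Their combined 2/3 is pooled and carried to generation 2.
At generation 2 (Soledad, Fernando, Ursula, Graciela, Beatriz, Valentina) there are 6 shares of (2/3)/6 = 1/9 each.
Living: Fernando, Ursula, Graciela, and Beatriz — each takes 1/9.
Deceased: Soledad and Valentina. Their combined 2/9 is pooled and carried to generation 3.
At generation 3 (Hugo, Joaquin, Lucia, Catalina, Octavio, Pilar) there are 6 shares of (2/9)/6 = 1/27 each.
Living: Hugo, Joaquin, Lucia, Catalina, Octavio, and Pilar — each takes 1/27.

Beatriz 1/9; Catalina 1/27; Elena 1/3; Fernando 1/9; Graciela 1/9; Hugo 1/27; Joaquin 1/27; Lucia 1/27; Octavio 1/27; Pilar 1/27; Ursula 1/9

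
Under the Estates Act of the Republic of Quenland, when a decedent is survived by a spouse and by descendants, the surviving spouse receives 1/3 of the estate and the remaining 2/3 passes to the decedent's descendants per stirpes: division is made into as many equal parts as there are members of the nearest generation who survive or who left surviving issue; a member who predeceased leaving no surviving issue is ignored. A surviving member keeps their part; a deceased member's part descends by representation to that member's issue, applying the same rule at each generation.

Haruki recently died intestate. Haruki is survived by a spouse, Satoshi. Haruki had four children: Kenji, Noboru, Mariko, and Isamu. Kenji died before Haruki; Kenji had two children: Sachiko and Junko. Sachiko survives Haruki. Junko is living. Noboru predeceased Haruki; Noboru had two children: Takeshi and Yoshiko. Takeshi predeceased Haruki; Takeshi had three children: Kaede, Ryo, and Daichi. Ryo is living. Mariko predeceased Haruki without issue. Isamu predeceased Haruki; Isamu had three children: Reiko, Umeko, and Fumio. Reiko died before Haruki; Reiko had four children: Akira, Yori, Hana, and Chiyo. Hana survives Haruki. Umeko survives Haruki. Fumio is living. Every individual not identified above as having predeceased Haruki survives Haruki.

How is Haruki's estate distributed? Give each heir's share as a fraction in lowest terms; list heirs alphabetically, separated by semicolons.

Akira 1/54; Chiyo 1/54; Daichi 1/27; Fumio 2/27; Hana 1/54; Junko 1/9; Kaede 1/27; Ryo 1/27; Sachiko 1/9; Satoshi 1/3; Umeko 2/27; Yori 1/54; Yoshiko 1/9

Satoshi, as surviving spouse, takes 1/3.
The remaining 2/3 passes to Haruki's descendants per stirpes.
Mariko left no surviving issue, so that branch lapses and is disregarded.
The 2/3 is divided into 3 equal shares of 2/9 among Kenji, Noboru, Isamu.
Kenji predeceased; the 2/9 allotted to Kenji's branch passes to Kenji's issue by representation.
The 2/9 is divided into 2 equal shares of 1/9 among Sachiko, Junko.
Sachiko is living and takes 1/9.
Junko is living and takes 1/9.
Noboru predeceased; the 2/9 allotted to Noboru's branch passes to Noboru's issue by representation.
The 2/9 is divided into 2 equal shares of 1/9 among Takeshi, Yoshiko.
Takeshi predeceased; the 1/9 allotted to Takeshi's branch passes to Takeshi's issue by representation.
The 1/9 is divided into 3 equal shares of 1/27 among Kaede, Ryo, Daichi.
Kaede is living and takes 1/27.
Ryo is living and takes 1/27.
Daichi is living and takes 1/27.
Yoshiko is living and takes 1/9.
Isamu predeceased; the 2/9 allotted to Isamu's branch passes to Isamu's issue by representation.
The 2/9 is divided into 3 equal shares of 2/27 among Reiko, Umeko, Fumio.
Reiko predeceased; the 2/27 allotted to Reiko's branch passes to Reiko's issue by representation.
The 2/27 is divided into 4 equal shares of 1/54 among Akira, Yori, Hana, Chiyo.
Akira is living and takes 1/54.
Yori is living and takes 1/54.
Hana is living and takes 1/54.
Chiyo is living and takes 1/54.
Umeko is living and takes 2/27.
Fumio is living and takes 2/27.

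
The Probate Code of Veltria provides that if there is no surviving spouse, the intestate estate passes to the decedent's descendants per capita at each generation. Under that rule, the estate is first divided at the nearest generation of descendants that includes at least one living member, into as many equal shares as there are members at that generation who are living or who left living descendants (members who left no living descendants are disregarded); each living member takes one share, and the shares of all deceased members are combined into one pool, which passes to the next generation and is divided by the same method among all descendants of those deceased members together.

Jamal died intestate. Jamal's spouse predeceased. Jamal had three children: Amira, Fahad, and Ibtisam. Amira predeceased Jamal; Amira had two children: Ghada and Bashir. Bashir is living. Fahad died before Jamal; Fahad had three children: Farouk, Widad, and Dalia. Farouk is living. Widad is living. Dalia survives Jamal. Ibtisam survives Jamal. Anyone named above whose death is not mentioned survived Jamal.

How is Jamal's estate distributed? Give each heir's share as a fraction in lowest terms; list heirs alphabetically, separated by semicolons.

There is no surviving spouse, so the entire estate passes to Jamal's descendants per capita at each generation.
At generation 1 (Amira, Fahad, Ibtisam) there are 3 shares of (1)/3 = 1/3 each.
Living: Ibtisam — each takes 1/3.
Deceased: Amira and Fahad. Their combined 2/3 is pooled and carried to generation 2.
At generation 2 (Ghada, Bashir, Farouk, Widad, Dalia) there are 5 shares of (2/3)/5 = 2/15 each.
Living: Ghada, Bashir, Farouk, Widad, and Dalia — each takes 2/15.

Bashir 2/15; Dalia 2/15; Farouk 2/15; Ghada 2/15; Ibtisam 1/3; Widad 2/15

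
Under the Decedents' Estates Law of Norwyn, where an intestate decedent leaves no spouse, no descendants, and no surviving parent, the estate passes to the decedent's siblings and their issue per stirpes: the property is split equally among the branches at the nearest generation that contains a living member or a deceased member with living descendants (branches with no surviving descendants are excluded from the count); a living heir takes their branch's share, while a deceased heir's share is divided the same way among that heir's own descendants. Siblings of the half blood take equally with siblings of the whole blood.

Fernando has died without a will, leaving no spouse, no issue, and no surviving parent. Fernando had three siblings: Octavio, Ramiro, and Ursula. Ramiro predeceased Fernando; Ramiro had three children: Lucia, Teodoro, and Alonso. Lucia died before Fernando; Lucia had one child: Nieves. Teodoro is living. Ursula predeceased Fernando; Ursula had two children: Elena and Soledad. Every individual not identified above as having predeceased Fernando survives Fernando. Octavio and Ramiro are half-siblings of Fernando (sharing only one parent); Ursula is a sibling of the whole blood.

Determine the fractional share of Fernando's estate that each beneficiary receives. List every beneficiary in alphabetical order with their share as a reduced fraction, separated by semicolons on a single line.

No spouse, descendants, or parent survives, so the estate passes to Fernando's siblings per stirpes.
Half-blood and whole-blood siblings take equally under the stated rule.
The estate is divided into 3 equal shares of 1/3 among Octavio, Ramiro, Ursula.
Octavio is living and takes 1/3.
Ramiro predeceased; the 1/3 allotted to Ramiro's branch passes to Ramiro's issue by representation.
The 1/3 is divided into 3 equal shares of 1/9 among Lucia, Teodoro, Alonso.
Lucia predeceased; the 1/9 allotted to Lucia's branch passes to Lucia's issue by representation.
Nieves is the sole taker at this level and receives the full 1/9.
Teodoro is living and takes 1/9.
Alonso is living and takes 1/9.
Ursula predeceased; the 1/3 allotted to Ursula's branch passes to Ursula's issue by representation.
The 1/3 is divided into 2 equal shares of 1/6 among Elena, Soledad.
Elena is living and takes 1/6.
Soledad is living and takes 1/6.

Alonso 1/9; Elena 1/6; Nieves 1/9; Octavio 1/3; Soledad 1/6; Teodoro 1/9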